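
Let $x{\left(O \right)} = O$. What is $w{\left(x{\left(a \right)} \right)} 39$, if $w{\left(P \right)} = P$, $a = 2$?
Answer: $78$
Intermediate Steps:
$w{\left(x{\left(a \right)} \right)} 39 = 2 \cdot 39 = 78$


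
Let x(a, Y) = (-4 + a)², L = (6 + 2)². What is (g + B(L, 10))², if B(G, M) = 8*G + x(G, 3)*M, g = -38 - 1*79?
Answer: 1324596025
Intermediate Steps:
g = -117 (g = -38 - 79 = -117)
L = 64 (L = 8² = 64)
B(G, M) = 8*G + M*(-4 + G)² (B(G, M) = 8*G + (-4 + G)²*M = 8*G + M*(-4 + G)²)
(g + B(L, 10))² = (-117 + (8*64 + 10*(-4 + 64)²))² = (-117 + (512 + 10*60²))² = (-117 + (512 + 10*3600))² = (-117 + (512 + 36000))² = (-117 + 36512)² = 36395² = 1324596025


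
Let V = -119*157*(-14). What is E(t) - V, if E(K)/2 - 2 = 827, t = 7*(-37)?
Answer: -259904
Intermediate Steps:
t = -259
E(K) = 1658 (E(K) = 4 + 2*827 = 4 + 1654 = 1658)
V = 261562 (V = -18683*(-14) = 261562)
E(t) - V = 1658 - 1*261562 = 1658 - 261562 = -259904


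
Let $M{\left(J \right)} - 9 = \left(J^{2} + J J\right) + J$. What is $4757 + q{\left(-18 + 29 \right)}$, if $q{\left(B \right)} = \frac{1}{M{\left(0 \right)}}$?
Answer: $\frac{42814}{9} \approx 4757.1$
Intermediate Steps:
$M{\left(J \right)} = 9 + J + 2 J^{2}$ ($M{\left(J \right)} = 9 + \left(\left(J^{2} + J J\right) + J\right) = 9 + \left(\left(J^{2} + J^{2}\right) + J\right) = 9 + \left(2 J^{2} + J\right) = 9 + \left(J + 2 J^{2}\right) = 9 + J + 2 J^{2}$)
$q{\left(B \right)} = \frac{1}{9}$ ($q{\left(B \right)} = \frac{1}{9 + 0 + 2 \cdot 0^{2}} = \frac{1}{9 + 0 + 2 \cdot 0} = \frac{1}{9 + 0 + 0} = \frac{1}{9}$)
$4757 + q{\left(-18 + 29 \right)} = 4757 + \frac{1}{9} = \frac{42814}{9}$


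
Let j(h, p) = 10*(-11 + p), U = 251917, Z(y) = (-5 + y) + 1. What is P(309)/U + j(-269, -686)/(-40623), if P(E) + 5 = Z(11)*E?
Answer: 1843525924/10233624291 ≈ 0.18014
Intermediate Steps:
Z(y) = -4 + y
j(h, p) = -110 + 10*p
P(E) = -5 + 7*E (P(E) = -5 + (-4 + 11)*E = -5 + 7*E)
P(309)/U + j(-269, -686)/(-40623) = (-5 + 7*309)/251917 + (-110 + 10*(-686))/(-40623) = (-5 + 2163)*(1/251917) + (-110 - 6860)*(-1/40623) = 2158*(1/251917) - 6970*(-1/40623) = 2158/251917 + 6970/40623 = 1843525924/10233624291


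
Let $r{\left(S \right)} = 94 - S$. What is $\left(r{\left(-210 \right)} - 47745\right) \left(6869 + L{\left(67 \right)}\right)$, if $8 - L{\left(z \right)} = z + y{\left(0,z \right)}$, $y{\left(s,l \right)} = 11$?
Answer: $-322551359$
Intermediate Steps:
$L{\left(z \right)} = -3 - z$ ($L{\left(z \right)} = 8 - \left(z + 11\right) = 8 - \left(11 + z\right) = -3 - z$)
$\left(r{\left(-210 \right)} - 47745\right) \left(6869 + L{\left(67 \right)}\right) = \left(\left(94 - -210\right) - 47745\right) \left(6869 - 70\right) = \left(\left(94 + 210\right) - 47745\right) \left(6869 - 70\right) = \left(304 - 47745\right) \left(6869 - 70\right) = \left(-47441\right) 6799 = -322551359$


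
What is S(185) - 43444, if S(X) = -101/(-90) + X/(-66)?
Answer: -21505612/495 ≈ -43446.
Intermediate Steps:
S(X) = 101/90 - X/66 (S(X) = -101*(-1/90) + X*(-1/66) = 101/90 - X/66)
S(185) - 43444 = (101/90 - 1/66*185) - 43444 = (101/90 - 185/66) - 43444 = -832/495 - 43444 = -21505612/495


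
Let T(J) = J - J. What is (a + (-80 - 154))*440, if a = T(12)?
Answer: -102960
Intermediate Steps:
T(J) = 0
a = 0
(a + (-80 - 154))*440 = (0 + (-80 - 154))*440 = (0 - 234)*440 = -234*440 = -102960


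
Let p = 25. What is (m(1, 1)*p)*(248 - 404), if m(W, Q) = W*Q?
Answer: -3900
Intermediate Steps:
m(W, Q) = Q*W
(m(1, 1)*p)*(248 - 404) = ((1*1)*25)*(248 - 404) = (1*25)*(-156) = 25*(-156) = -3900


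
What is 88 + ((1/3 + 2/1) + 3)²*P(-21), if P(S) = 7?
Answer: 2584/9 ≈ 287.11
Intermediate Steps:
88 + ((1/3 + 2/1) + 3)²*P(-21) = 88 + ((1/3 + 2/1) + 3)²*7 = 88 + ((1*(⅓) + 2*1) + 3)²*7 = 88 + ((⅓ + 2) + 3)²*7 = 88 + (7/3 + 3)²*7 = 88 + (16/3)²*7 = 88 + (256/9)*7 = 88 + 1792/9 = 2584/9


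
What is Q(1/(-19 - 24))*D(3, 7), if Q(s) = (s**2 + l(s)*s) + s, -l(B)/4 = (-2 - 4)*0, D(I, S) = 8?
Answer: -336/1849 ≈ -0.18172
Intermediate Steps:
l(B) = 0 (l(B) = -4*(-2 - 4)*0 = -(-24)*0 = -4*0 = 0)
Q(s) = s + s**2 (Q(s) = (s**2 + 0*s) + s = (s**2 + 0) + s = s**2 + s = s + s**2)
Q(1/(-19 - 24))*D(3, 7) = ((1 + 1/(-19 - 24))/(-19 - 24))*8 = ((1 + 1/(-43))/(-43))*8 = -(1 - 1/43)/43*8 = -1/43*42/43*8 = -42/1849*8 = -336/1849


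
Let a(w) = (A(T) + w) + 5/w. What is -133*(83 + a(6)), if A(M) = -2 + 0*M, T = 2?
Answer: -70091/6 ≈ -11682.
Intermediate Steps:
A(M) = -2 (A(M) = -2 + 0 = -2)
a(w) = -2 + w + 5/w (a(w) = (-2 + w) + 5/w = -2 + w + 5/w)
-133*(83 + a(6)) = -133*(83 + (-2 + 6 + 5/6)) = -133*(83 + (-2 + 6 + 5*(⅙))) = -133*(83 + (-2 + 6 + ⅚)) = -133*(83 + 29/6) = -133*527/6 = -70091/6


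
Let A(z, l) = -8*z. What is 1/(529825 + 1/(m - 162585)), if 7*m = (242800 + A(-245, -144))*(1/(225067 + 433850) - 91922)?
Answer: 14825610633594595/7854979153944251683456 ≈ 1.8874e-6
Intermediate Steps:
m = -14824860723451480/4612419 (m = ((242800 - 8*(-245))*(1/(225067 + 433850) - 91922))/7 = ((242800 + 1960)*(1/658917 - 91922))/7 = (244760*(1/658917 - 91922))/7 = (244760*(-60568968473/658917))/7 = (1/7)*(-14824860723451480/658917) = -14824860723451480/4612419 ≈ -3.2141e+9)
1/(529825 + 1/(m - 162585)) = 1/(529825 + 1/(-14824860723451480/4612419 - 162585)) = 1/(529825 + 1/(-14825610633594595/4612419)) = 1/(529825 - 4612419/14825610633594595) = 1/(7854979153944251683456/14825610633594595) = 14825610633594595/7854979153944251683456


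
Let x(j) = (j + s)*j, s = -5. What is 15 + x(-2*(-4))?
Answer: 39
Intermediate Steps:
x(j) = j*(-5 + j) (x(j) = (j - 5)*j = (-5 + j)*j = j*(-5 + j))
15 + x(-2*(-4)) = 15 + (-2*(-4))*(-5 - 2*(-4)) = 15 + 8*(-5 + 8) = 15 + 8*3 = 15 + 24 = 39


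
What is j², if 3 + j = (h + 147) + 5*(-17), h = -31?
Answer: 784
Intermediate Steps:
j = 28 (j = -3 + ((-31 + 147) + 5*(-17)) = -3 + (116 - 85) = -3 + 31 = 28)
j² = 28² = 784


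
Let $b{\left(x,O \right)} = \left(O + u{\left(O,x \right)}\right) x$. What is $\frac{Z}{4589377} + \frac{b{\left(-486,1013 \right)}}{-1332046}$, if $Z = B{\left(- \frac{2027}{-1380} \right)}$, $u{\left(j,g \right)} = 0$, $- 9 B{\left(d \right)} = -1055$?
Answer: $\frac{10168150730752}{27509675739039} \approx 0.36962$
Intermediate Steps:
$B{\left(d \right)} = \frac{1055}{9}$ ($B{\left(d \right)} = \left(- \frac{1}{9}\right) \left(-1055\right) = \frac{1055}{9}$)
$Z = \frac{1055}{9} \approx 117.22$
$b{\left(x,O \right)} = O x$ ($b{\left(x,O \right)} = \left(O + 0\right) x = O x$)
$\frac{Z}{4589377} + \frac{b{\left(-486,1013 \right)}}{-1332046} = \frac{1055}{9 \cdot 4589377} + \frac{1013 \left(-486\right)}{-1332046} = \frac{1055}{9} \cdot \frac{1}{4589377} - - \frac{246159}{666023} = \frac{1055}{41304393} + \frac{246159}{666023} = \frac{10168150730752}{27509675739039}$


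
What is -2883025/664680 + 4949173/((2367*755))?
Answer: -124172961499/79189310520 ≈ -1.5681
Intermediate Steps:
-2883025/664680 + 4949173/((2367*755)) = -2883025*1/664680 + 4949173/1787085 = -576605/132936 + 4949173*(1/1787085) = -576605/132936 + 4949173/1787085 = -124172961499/79189310520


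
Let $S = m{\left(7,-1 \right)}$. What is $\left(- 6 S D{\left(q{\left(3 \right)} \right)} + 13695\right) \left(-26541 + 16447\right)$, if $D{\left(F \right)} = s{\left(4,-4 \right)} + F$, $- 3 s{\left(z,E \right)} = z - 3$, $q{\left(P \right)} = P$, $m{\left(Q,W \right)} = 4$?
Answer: $-137591314$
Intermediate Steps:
$S = 4$
$s{\left(z,E \right)} = 1 - \frac{z}{3}$ ($s{\left(z,E \right)} = - \frac{z - 3}{3} = - \frac{-3 + z}{3} = 1 - \frac{z}{3}$)
$D{\left(F \right)} = - \frac{1}{3} + F$ ($D{\left(F \right)} = \left(1 - \frac{4}{3}\right) + F = - \frac{1}{3} + F$)
$\left(- 6 S D{\left(q{\left(3 \right)} \right)} + 13695\right) \left(-26541 + 16447\right) = \left(\left(-6\right) 4 \left(- \frac{1}{3} + 3\right) + 13695\right) \left(-26541 + 16447\right) = \left(\left(-24\right) \frac{8}{3} + 13695\right) \left(-10094\right) = \left(-64 + 13695\right) \left(-10094\right) = 13631 \left(-10094\right) = -137591314$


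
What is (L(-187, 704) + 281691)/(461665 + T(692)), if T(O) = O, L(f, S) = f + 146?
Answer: 281650/462357 ≈ 0.60916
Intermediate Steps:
L(f, S) = 146 + f
(L(-187, 704) + 281691)/(461665 + T(692)) = ((146 - 187) + 281691)/(461665 + 692) = (-41 + 281691)/462357 = 281650*(1/462357) = 281650/462357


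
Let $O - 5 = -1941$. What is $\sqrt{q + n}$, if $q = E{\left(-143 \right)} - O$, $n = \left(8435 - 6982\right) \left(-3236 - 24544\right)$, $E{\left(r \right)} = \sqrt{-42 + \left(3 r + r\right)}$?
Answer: $\sqrt{-40362404 + i \sqrt{614}} \approx 0.002 + 6353.1 i$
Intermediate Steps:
$O = -1936$ ($O = 5 - 1941 = -1936$)
$E{\left(r \right)} = \sqrt{-42 + 4 r}$
$n = -40364340$ ($n = 1453 \left(-27780\right) = -40364340$)
$q = 1936 + i \sqrt{614}$ ($q = \sqrt{-42 + 4 \left(-143\right)} - -1936 = \sqrt{-42 - 572} + 1936 = \sqrt{-614} + 1936 = i \sqrt{614} + 1936 = 1936 + i \sqrt{614} \approx 1936.0 + 24.779 i$)
$\sqrt{q + n} = \sqrt{\left(1936 + i \sqrt{614}\right) - 40364340} = \sqrt{-40362404 + i \sqrt{614}}$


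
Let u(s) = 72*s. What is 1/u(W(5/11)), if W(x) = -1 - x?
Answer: -11/1152 ≈ -0.0095486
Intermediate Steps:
1/u(W(5/11)) = 1/(72*(-1 - 5/11)) = 1/(72*(-16/11)) = 1/(-1152/11) = -11/1152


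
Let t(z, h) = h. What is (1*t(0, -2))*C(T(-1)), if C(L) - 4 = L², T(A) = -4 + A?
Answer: -58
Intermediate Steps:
C(L) = 4 + L²
(1*t(0, -2))*C(T(-1)) = (1*(-2))*(4 + (-4 - 1)²) = -2*(4 + (-5)²) = -2*(4 + 25) = -2*29 = -58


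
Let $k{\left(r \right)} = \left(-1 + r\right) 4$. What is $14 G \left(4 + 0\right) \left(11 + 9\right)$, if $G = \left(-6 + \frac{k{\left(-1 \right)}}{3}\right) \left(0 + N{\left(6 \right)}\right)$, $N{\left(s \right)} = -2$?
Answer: $\frac{58240}{3} \approx 19413.0$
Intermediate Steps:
$k{\left(r \right)} = -4 + 4 r$
$G = \frac{52}{3}$ ($G = \left(-6 + \frac{-4 + 4 \left(-1\right)}{3}\right) \left(0 - 2\right) = \left(-6 + \left(-4 - 4\right) \frac{1}{3}\right) \left(-2\right) = \left(-6 - \frac{8}{3}\right) \left(-2\right) = \left(- \frac{26}{3}\right) \left(-2\right) = \frac{52}{3} \approx 17.333$)
$14 G \left(4 + 0\right) \left(11 + 9\right) = 14 \cdot \frac{52}{3} \left(4 + 0\right) \left(11 + 9\right) = \frac{728 \cdot 4 \cdot 20}{3} = \frac{728}{3} \cdot 80 = \frac{58240}{3}$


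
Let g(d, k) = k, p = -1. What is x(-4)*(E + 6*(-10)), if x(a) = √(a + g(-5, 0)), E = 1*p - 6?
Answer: -134*I ≈ -134.0*I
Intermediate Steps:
E = -7 (E = 1*(-1) - 6 = -1 - 6 = -7)
x(a) = √a (x(a) = √(a + 0) = √a)
x(-4)*(E + 6*(-10)) = √(-4)*(-7 + 6*(-10)) = (2*I)*(-7 - 60) = (2*I)*(-67) = -134*I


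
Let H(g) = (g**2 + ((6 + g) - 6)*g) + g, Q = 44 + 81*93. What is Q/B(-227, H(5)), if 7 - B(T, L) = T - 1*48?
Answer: 7577/282 ≈ 26.869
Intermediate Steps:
Q = 7577 (Q = 44 + 7533 = 7577)
H(g) = g + 2*g**2 (H(g) = (g**2 + g*g) + g = (g**2 + g**2) + g = 2*g**2 + g = g + 2*g**2)
B(T, L) = 55 - T (B(T, L) = 7 - (T - 1*48) = 7 - (T - 48) = 7 - (-48 + T) = 7 + (48 - T) = 55 - T)
Q/B(-227, H(5)) = 7577/(55 - 1*(-227)) = 7577/(55 + 227) = 7577/282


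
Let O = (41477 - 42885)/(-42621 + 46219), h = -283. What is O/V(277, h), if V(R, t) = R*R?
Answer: -704/138035471 ≈ -5.1001e-6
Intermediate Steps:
O = -704/1799 (O = -1408/3598 = -1408*1/3598 = -704/1799 ≈ -0.39133)
V(R, t) = R²
O/V(277, h) = -704/(1799*(277²)) = -704/1799/76729 = -704/1799*1/76729 = -704/138035471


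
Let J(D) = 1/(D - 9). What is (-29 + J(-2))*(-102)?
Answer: 32640/11 ≈ 2967.3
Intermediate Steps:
J(D) = 1/(-9 + D)
(-29 + J(-2))*(-102) = (-29 + 1/(-9 - 2))*(-102) = (-29 + 1/(-11))*(-102) = (-29 - 1/11)*(-102) = -320/11*(-102) = 32640/11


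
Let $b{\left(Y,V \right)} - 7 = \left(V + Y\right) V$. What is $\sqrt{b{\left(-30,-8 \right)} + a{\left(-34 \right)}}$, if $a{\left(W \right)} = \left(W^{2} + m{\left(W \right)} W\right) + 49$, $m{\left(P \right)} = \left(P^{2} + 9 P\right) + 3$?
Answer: $3 i \sqrt{3054} \approx 165.79 i$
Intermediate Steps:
$b{\left(Y,V \right)} = 7 + V \left(V + Y\right)$ ($b{\left(Y,V \right)} = 7 + \left(V + Y\right) V = 7 + V \left(V + Y\right)$)
$m{\left(P \right)} = 3 + P^{2} + 9 P$
$a{\left(W \right)} = 49 + W^{2} + W \left(3 + W^{2} + 9 W\right)$ ($a{\left(W \right)} = \left(W^{2} + \left(3 + W^{2} + 9 W\right) W\right) + 49 = \left(W^{2} + W \left(3 + W^{2} + 9 W\right)\right) + 49 = 49 + W^{2} + W \left(3 + W^{2} + 9 W\right)$)
$\sqrt{b{\left(-30,-8 \right)} + a{\left(-34 \right)}} = \sqrt{\left(7 + \left(-8\right)^{2} - -240\right) + \left(49 + \left(-34\right)^{3} + 3 \left(-34\right) + 10 \left(-34\right)^{2}\right)} = \sqrt{\left(7 + 64 + 240\right) + \left(49 - 39304 - 102 + 10 \cdot 1156\right)} = \sqrt{311 + \left(49 - 39304 - 102 + 11560\right)} = \sqrt{311 - 27797} = \sqrt{-27486} = 3 i \sqrt{3054}$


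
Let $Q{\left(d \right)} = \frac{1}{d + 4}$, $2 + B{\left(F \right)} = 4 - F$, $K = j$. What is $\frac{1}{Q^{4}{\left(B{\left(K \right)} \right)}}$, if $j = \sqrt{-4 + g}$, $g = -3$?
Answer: $\left(6 - i \sqrt{7}\right)^{4} \approx -167.0 - 1841.4 i$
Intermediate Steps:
$j = i \sqrt{7}$ ($j = \sqrt{-4 - 3} = \sqrt{-7} = i \sqrt{7} \approx 2.6458 i$)
$K = i \sqrt{7} \approx 2.6458 i$
$B{\left(F \right)} = 2 - F$ ($B{\left(F \right)} = -2 - \left(-4 + F\right) = 2 - F$)
$Q{\left(d \right)} = \frac{1}{4 + d}$
$\frac{1}{Q^{4}{\left(B{\left(K \right)} \right)}} = \frac{1}{\left(\frac{1}{4 + \left(2 - i \sqrt{7}\right)}\right)^{4}} = \frac{1}{\left(\frac{1}{6 - i \sqrt{7}}\right)^{4}} = \frac{1}{\frac{1}{\left(6 - i \sqrt{7}\right)^{4}}} = \left(6 - i \sqrt{7}\right)^{4}$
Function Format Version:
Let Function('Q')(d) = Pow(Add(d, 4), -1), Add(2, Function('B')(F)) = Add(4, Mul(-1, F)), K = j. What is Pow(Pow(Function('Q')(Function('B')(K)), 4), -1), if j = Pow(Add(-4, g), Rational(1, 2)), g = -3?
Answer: Pow(Add(6, Mul(-1, I, Pow(7, Rational(1, 2)))), 4) ≈ Add(-167.00, Mul(-1841.4, I))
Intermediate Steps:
j = Mul(I, Pow(7, Rational(1, 2))) (j = Pow(Add(-4, -3), Rational(1, 2)) = Pow(-7, Rational(1, 2)) = Mul(I, Pow(7, Rational(1, 2))) ≈ Mul(2.6458, I))
K = Mul(I, Pow(7, Rational(1, 2))) ≈ Mul(2.6458, I)
Function('B')(F) = Add(2, Mul(-1, F)) (Function('B')(F) = Add(-2, Add(4, Mul(-1, F))) = Add(2, Mul(-1, F)))
Function('Q')(d) = Pow(Add(4, d), -1)
Pow(Pow(Function('Q')(Function('B')(K)), 4), -1) = Pow(Pow(Pow(Add(4, Add(2, Mul(-1, Mul(I, Pow(7, Rational(1, 2)))))), -1), 4), -1) = Pow(Pow(Pow(Add(4, Add(2, Mul(-1, I, Pow(7, Rational(1, 2))))), -1), 4), -1) = Pow(Pow(Pow(Add(6, Mul(-1, I, Pow(7, Rational(1, 2)))), -1), 4), -1) = Pow(Pow(Add(6, Mul(-1, I, Pow(7, Rational(1, 2)))), -4), -1) = Pow(Add(6, Mul(-1, I, Pow(7, Rational(1, 2)))), 4)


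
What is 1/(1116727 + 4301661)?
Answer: 1/5418388 ≈ 1.8456e-7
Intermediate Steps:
1/(1116727 + 4301661) = 1/5418388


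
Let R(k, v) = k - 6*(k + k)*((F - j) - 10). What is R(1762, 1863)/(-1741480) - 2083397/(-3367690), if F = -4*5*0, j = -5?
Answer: 163311407549/293238239060 ≈ 0.55692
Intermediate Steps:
F = 0 (F = -20*0 = 0)
R(k, v) = 61*k (R(k, v) = k - 6*(k + k)*((0 - 1*(-5)) - 10) = k - 6*2*k*((0 + 5) - 10) = k - 6*2*k*(5 - 10) = k - 6*2*k*(-5) = k - (-60)*k = k + 60*k = 61*k)
R(1762, 1863)/(-1741480) - 2083397/(-3367690) = (61*1762)/(-1741480) - 2083397/(-3367690) = 107482*(-1/1741480) - 2083397*(-1/3367690) = -53741/870740 + 2083397/3367690 = 163311407549/293238239060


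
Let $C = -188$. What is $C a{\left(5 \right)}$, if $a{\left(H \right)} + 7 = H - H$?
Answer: $1316$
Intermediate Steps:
$a{\left(H \right)} = -7$ ($a{\left(H \right)} = -7 + \left(H - H\right) = -7 + 0 = -7$)
$C a{\left(5 \right)} = \left(-188\right) \left(-7\right) = 1316$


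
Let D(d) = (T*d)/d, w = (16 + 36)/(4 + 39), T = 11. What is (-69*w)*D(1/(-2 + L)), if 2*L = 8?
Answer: -39468/43 ≈ -917.86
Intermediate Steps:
L = 4 (L = (½)*8 = 4)
w = 52/43 ≈ 1.2093
D(d) = 11 (D(d) = (11*d)/d = 11)
(-69*w)*D(1/(-2 + L)) = -69*52/43*11 = -3588/43*11 = -39468/43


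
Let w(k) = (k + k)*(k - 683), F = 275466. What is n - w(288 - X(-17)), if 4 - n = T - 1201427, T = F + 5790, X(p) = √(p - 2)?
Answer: 1147733 - 214*I*√19 ≈ 1.1477e+6 - 932.8*I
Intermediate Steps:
X(p) = √(-2 + p)
T = 281256 (T = 275466 + 5790 = 281256)
n = 920175 (n = 4 - (281256 - 1201427) = 4 - 1*(-920171) = 4 + 920171 = 920175)
w(k) = 2*k*(-683 + k) (w(k) = (2*k)*(-683 + k) = 2*k*(-683 + k))
n - w(288 - X(-17)) = 920175 - 2*(288 - √(-2 - 17))*(-683 + (288 - √(-2 - 17))) = 920175 - 2*(288 - √(-19))*(-683 + (288 - √(-19))) = 920175 - 2*(288 - I*√19)*(-683 + (288 - I*√19)) = 920175 - 2*(288 - I*√19)*(-395 - I*√19) = 920175 - 2*(-395 - I*√19)*(288 - I*√19)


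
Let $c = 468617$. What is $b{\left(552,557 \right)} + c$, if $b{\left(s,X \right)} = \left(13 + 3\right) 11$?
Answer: $468793$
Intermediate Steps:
$b{\left(s,X \right)} = 176$ ($b{\left(s,X \right)} = 16 \cdot 11 = 176$)
$b{\left(552,557 \right)} + c = 176 + 468617 = 468793$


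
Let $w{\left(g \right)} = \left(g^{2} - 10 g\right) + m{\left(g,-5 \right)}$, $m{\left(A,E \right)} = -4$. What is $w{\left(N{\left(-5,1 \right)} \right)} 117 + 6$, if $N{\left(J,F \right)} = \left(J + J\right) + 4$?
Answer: $10770$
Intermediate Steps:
$N{\left(J,F \right)} = 4 + 2 J$ ($N{\left(J,F \right)} = 2 J + 4 = 4 + 2 J$)
$w{\left(g \right)} = -4 + g^{2} - 10 g$ ($w{\left(g \right)} = \left(g^{2} - 10 g\right) - 4 = -4 + g^{2} - 10 g$)
$w{\left(N{\left(-5,1 \right)} \right)} 117 + 6 = \left(-4 + \left(4 + 2 \left(-5\right)\right)^{2} - 10 \left(4 + 2 \left(-5\right)\right)\right) 117 + 6 = \left(-4 + \left(4 - 10\right)^{2} - 10 \left(4 - 10\right)\right) 117 + 6 = \left(-4 + \left(-6\right)^{2} - -60\right) 117 + 6 = \left(-4 + 36 + 60\right) 117 + 6 = 92 \cdot 117 + 6 = 10764 + 6 = 10770$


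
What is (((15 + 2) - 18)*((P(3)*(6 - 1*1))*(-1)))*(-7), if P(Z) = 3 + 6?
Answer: -315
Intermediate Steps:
P(Z) = 9
(((15 + 2) - 18)*((P(3)*(6 - 1*1))*(-1)))*(-7) = (((15 + 2) - 18)*((9*(6 - 1*1))*(-1)))*(-7) = ((17 - 18)*((9*(6 - 1))*(-1)))*(-7) = -9*5*(-1)*(-7) = -45*(-1)*(-7) = -1*(-45)*(-7) = 45*(-7) = -315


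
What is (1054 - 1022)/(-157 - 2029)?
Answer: -16/1093 ≈ -0.014639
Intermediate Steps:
(1054 - 1022)/(-157 - 2029) = 32/(-2186) = 32*(-1/2186) = -16/1093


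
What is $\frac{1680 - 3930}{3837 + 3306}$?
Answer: $- \frac{750}{2381} \approx -0.31499$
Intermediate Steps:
$\frac{1680 - 3930}{3837 + 3306} = - \frac{2250}{7143} = \left(-2250\right) \frac{1}{7143} = - \frac{750}{2381}$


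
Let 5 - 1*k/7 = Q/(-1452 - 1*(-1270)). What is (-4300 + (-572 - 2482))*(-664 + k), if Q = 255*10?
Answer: 50757308/13 ≈ 3.9044e+6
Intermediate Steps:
Q = 2550
k = 1730/13 (k = 35 - 17850/(-1452 - 1*(-1270)) = 35 - 17850/(-1452 + 1270) = 35 - 17850/(-182) = 35 - 17850*(-1)/182 = 35 - 7*(-1275/91) = 35 + 1275/13 = 1730/13 ≈ 133.08)
(-4300 + (-572 - 2482))*(-664 + k) = (-4300 + (-572 - 2482))*(-664 + 1730/13) = (-4300 - 3054)*(-6902/13) = -7354*(-6902/13) = 50757308/13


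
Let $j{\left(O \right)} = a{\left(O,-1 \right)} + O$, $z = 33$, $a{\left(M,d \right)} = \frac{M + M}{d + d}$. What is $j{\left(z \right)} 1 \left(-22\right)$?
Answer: $0$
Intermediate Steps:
$a{\left(M,d \right)} = \frac{M}{d}$ ($a{\left(M,d \right)} = \frac{2 M}{2 d} = 2 M \frac{1}{2 d} = \frac{M}{d}$)
$j{\left(O \right)} = 0$ ($j{\left(O \right)} = \frac{O}{-1} + O = O \left(-1\right) + O = - O + O = 0$)
$j{\left(z \right)} 1 \left(-22\right) = 0 \cdot 1 \left(-22\right) = 0 \left(-22\right) = 0$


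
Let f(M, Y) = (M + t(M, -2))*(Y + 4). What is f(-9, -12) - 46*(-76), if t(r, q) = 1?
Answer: 3560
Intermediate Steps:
f(M, Y) = (1 + M)*(4 + Y) (f(M, Y) = (M + 1)*(Y + 4) = (1 + M)*(4 + Y))
f(-9, -12) - 46*(-76) = (4 - 12 + 4*(-9) - 9*(-12)) - 46*(-76) = (4 - 12 - 36 + 108) + 3496 = 64 + 3496 = 3560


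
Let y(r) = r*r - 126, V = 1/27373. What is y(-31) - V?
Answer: 22856454/27373 ≈ 835.00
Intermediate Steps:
V = 1/27373 ≈ 3.6532e-5
y(r) = -126 + r**2 (y(r) = r**2 - 126 = -126 + r**2)
y(-31) - V = (-126 + (-31)**2) - 1*1/27373 = (-126 + 961) - 1/27373 = 835 - 1/27373 = 22856454/27373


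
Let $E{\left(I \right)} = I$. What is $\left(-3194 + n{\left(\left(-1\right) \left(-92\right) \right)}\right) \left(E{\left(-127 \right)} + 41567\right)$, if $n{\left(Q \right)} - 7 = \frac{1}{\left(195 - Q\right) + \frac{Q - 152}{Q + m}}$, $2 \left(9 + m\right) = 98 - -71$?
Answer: $- \frac{908237662080}{6877} \approx -1.3207 \cdot 10^{8}$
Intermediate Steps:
$m = \frac{151}{2}$ ($m = -9 + \frac{98 - -71}{2} = -9 + \frac{98 + 71}{2} = -9 + \frac{1}{2} \cdot 169 = -9 + \frac{169}{2} = \frac{151}{2} \approx 75.5$)
$n{\left(Q \right)} = 7 + \frac{1}{195 - Q + \frac{-152 + Q}{\frac{151}{2} + Q}}$ ($n{\left(Q \right)} = 7 + \frac{1}{\left(195 - Q\right) + \frac{Q - 152}{Q + \frac{151}{2}}} = 7 + \frac{1}{\left(195 - Q\right) + \frac{-152 + Q}{\frac{151}{2} + Q}} = 7 + \frac{1}{195 - Q + \frac{-152 + Q}{\frac{151}{2} + Q}}$)
$\left(-3194 + n{\left(\left(-1\right) \left(-92\right) \right)}\right) \left(E{\left(-127 \right)} + 41567\right) = \left(-3194 + \frac{-204138 - 1689 \left(\left(-1\right) \left(-92\right)\right) + 14 \left(\left(-1\right) \left(-92\right)\right)^{2}}{-29141 - 241 \left(\left(-1\right) \left(-92\right)\right) + 2 \left(\left(-1\right) \left(-92\right)\right)^{2}}\right) \left(-127 + 41567\right) = \left(-3194 + \frac{-204138 - 155388 + 14 \cdot 92^{2}}{-29141 - 22172 + 2 \cdot 92^{2}}\right) 41440 = \left(-3194 + \frac{-204138 - 155388 + 14 \cdot 8464}{-29141 - 22172 + 2 \cdot 8464}\right) 41440 = \left(-3194 + \frac{-204138 - 155388 + 118496}{-29141 - 22172 + 16928}\right) 41440 = \left(-3194 + \frac{1}{-34385} \left(-241030\right)\right) 41440 = \left(-3194 - - \frac{48206}{6877}\right) 41440 = \left(-3194 + \frac{48206}{6877}\right) 41440 = \left(- \frac{21916932}{6877}\right) 41440 = - \frac{908237662080}{6877}$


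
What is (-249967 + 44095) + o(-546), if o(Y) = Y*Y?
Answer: 92244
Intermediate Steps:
o(Y) = Y²
(-249967 + 44095) + o(-546) = (-249967 + 44095) + (-546)² = -205872 + 298116 = 92244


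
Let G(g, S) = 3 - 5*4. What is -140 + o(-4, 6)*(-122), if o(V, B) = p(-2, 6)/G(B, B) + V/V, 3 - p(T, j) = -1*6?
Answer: -3356/17 ≈ -197.41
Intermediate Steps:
p(T, j) = 9 (p(T, j) = 3 - (-1)*6 = 3 - 1*(-6) = 3 + 6 = 9)
G(g, S) = -17 (G(g, S) = 3 - 20 = -17)
o(V, B) = 8/17 (o(V, B) = 9/(-17) + V/V = 9*(-1/17) + 1 = -9/17 + 1 = 8/17)
-140 + o(-4, 6)*(-122) = -140 + (8/17)*(-122) = -140 - 976/17 = -3356/17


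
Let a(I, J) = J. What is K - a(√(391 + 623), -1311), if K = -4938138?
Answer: -4936827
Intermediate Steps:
K - a(√(391 + 623), -1311) = -4938138 - 1*(-1311) = -4938138 + 1311 = -4936827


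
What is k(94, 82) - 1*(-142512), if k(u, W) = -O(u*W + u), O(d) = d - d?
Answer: 142512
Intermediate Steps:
O(d) = 0
k(u, W) = 0 (k(u, W) = -1*0 = 0)
k(94, 82) - 1*(-142512) = 0 - 1*(-142512) = 0 + 142512 = 142512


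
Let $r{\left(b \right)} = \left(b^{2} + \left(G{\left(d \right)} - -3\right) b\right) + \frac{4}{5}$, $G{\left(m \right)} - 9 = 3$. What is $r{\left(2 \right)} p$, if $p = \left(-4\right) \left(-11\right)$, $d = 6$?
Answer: $\frac{7656}{5} \approx 1531.2$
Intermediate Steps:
$G{\left(m \right)} = 12$ ($G{\left(m \right)} = 9 + 3 = 12$)
$r{\left(b \right)} = \frac{4}{5} + b^{2} + 15 b$ ($r{\left(b \right)} = \left(b^{2} + \left(12 - -3\right) b\right) + \frac{4}{5} = \left(b^{2} + \left(12 + 3\right) b\right) + 4 \cdot \frac{1}{5} = \left(b^{2} + 15 b\right) + \frac{4}{5} = \frac{4}{5} + b^{2} + 15 b$)
$p = 44$
$r{\left(2 \right)} p = \left(\frac{4}{5} + 2^{2} + 15 \cdot 2\right) 44 = \left(\frac{4}{5} + 4 + 30\right) 44 = \frac{174}{5} \cdot 44 = \frac{7656}{5}$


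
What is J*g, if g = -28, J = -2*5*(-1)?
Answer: -280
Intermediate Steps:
J = 10 (J = -10*(-1) = 10)
J*g = 10*(-28) = -280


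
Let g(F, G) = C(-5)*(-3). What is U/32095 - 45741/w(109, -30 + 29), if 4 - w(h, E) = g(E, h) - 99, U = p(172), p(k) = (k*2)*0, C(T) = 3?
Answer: -45741/112 ≈ -408.40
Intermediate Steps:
p(k) = 0 (p(k) = (2*k)*0 = 0)
U = 0
g(F, G) = -9 (g(F, G) = 3*(-3) = -9)
w(h, E) = 112 (w(h, E) = 4 - (-9 - 99) = 4 - 1*(-108) = 4 + 108 = 112)
U/32095 - 45741/w(109, -30 + 29) = 0/32095 - 45741/112 = 0*(1/32095) - 45741*1/112 = 0 - 45741/112 = -45741/112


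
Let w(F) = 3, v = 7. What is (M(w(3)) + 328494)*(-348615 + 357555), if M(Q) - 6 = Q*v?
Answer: 2936977740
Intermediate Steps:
M(Q) = 6 + 7*Q (M(Q) = 6 + Q*7 = 6 + 7*Q)
(M(w(3)) + 328494)*(-348615 + 357555) = ((6 + 7*3) + 328494)*(-348615 + 357555) = ((6 + 21) + 328494)*8940 = (27 + 328494)*8940 = 328521*8940 = 2936977740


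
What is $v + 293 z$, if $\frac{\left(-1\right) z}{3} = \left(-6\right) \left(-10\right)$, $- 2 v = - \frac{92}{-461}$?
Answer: $- \frac{24313186}{461} \approx -52740.0$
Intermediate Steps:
$v = - \frac{46}{461}$ ($v = - \frac{\left(-92\right) \frac{1}{-461}}{2} = - \frac{\left(-92\right) \left(- \frac{1}{461}\right)}{2} = \left(- \frac{1}{2}\right) \frac{92}{461} = - \frac{46}{461} \approx -0.099783$)
$z = -180$ ($z = - 3 \left(\left(-6\right) \left(-10\right)\right) = \left(-3\right) 60 = -180$)
$v + 293 z = - \frac{46}{461} + 293 \left(-180\right) = - \frac{46}{461} - 52740 = - \frac{24313186}{461}$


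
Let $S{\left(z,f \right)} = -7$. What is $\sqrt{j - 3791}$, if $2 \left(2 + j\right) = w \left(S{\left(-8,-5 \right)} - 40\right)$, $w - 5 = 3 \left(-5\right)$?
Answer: $i \sqrt{3558} \approx 59.649 i$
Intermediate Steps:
$w = -10$ ($w = 5 + 3 \left(-5\right) = 5 - 15 = -10$)
$j = 233$ ($j = -2 + \frac{\left(-10\right) \left(-7 - 40\right)}{2} = -2 + \frac{\left(-10\right) \left(-47\right)}{2} = -2 + \frac{1}{2} \cdot 470 = -2 + 235 = 233$)
$\sqrt{j - 3791} = \sqrt{233 - 3791} = \sqrt{-3558} = i \sqrt{3558}$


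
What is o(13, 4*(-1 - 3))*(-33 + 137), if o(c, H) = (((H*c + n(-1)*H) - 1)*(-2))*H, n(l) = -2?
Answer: -589056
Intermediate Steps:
o(c, H) = H*(2 + 4*H - 2*H*c) (o(c, H) = (((H*c - 2*H) - 1)*(-2))*H = (((-2*H + H*c) - 1)*(-2))*H = ((-1 - 2*H + H*c)*(-2))*H = (2 + 4*H - 2*H*c)*H = H*(2 + 4*H - 2*H*c))
o(13, 4*(-1 - 3))*(-33 + 137) = (2*(4*(-1 - 3))*(1 + 2*(4*(-1 - 3)) - 1*4*(-1 - 3)*13))*(-33 + 137) = (2*(4*(-4))*(1 + 2*(4*(-4)) - 1*4*(-4)*13))*104 = (2*(-16)*(1 + 2*(-16) - 1*(-16)*13))*104 = (2*(-16)*(1 - 32 + 208))*104 = (2*(-16)*177)*104 = -5664*104 = -589056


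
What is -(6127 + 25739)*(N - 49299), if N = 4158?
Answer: 1438463106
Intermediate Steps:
-(6127 + 25739)*(N - 49299) = -(6127 + 25739)*(4158 - 49299) = -31866*(-45141) = -1*(-1438463106) = 1438463106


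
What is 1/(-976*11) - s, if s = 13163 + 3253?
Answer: -176242177/10736 ≈ -16416.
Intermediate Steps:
s = 16416
1/(-976*11) - s = 1/(-976*11) - 1*16416 = 1/(-10736) - 16416 = -1/10736 - 16416 = -176242177/10736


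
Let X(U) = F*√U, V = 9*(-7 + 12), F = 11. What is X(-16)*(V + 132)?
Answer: 7788*I ≈ 7788.0*I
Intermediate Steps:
V = 45 (V = 9*5 = 45)
X(U) = 11*√U
X(-16)*(V + 132) = (11*√(-16))*(45 + 132) = (11*(4*I))*177 = (44*I)*177 = 7788*I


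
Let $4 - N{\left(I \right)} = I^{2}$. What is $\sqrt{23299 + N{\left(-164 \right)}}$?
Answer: $i \sqrt{3593} \approx 59.942 i$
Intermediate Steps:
$N{\left(I \right)} = 4 - I^{2}$
$\sqrt{23299 + N{\left(-164 \right)}} = \sqrt{23299 + \left(4 - \left(-164\right)^{2}\right)} = \sqrt{23299 + \left(4 - 26896\right)} = \sqrt{23299 - 26892} = \sqrt{-3593} = i \sqrt{3593}$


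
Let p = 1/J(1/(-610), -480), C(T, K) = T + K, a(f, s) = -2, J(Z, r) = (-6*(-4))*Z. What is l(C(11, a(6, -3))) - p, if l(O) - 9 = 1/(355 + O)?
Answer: 18793/546 ≈ 34.419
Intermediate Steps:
J(Z, r) = 24*Z
C(T, K) = K + T
l(O) = 9 + 1/(355 + O)
p = -305/12 (p = 1/(24/(-610)) = 1/(24*(-1/610)) = 1/(-12/305) = -305/12 ≈ -25.417)
l(C(11, a(6, -3))) - p = (3196 + 9*(-2 + 11))/(355 + (-2 + 11)) - 1*(-305/12) = (3196 + 9*9)/(355 + 9) + 305/12 = (3196 + 81)/364 + 305/12 = (1/364)*3277 + 305/12 = 3277/364 + 305/12 = 18793/546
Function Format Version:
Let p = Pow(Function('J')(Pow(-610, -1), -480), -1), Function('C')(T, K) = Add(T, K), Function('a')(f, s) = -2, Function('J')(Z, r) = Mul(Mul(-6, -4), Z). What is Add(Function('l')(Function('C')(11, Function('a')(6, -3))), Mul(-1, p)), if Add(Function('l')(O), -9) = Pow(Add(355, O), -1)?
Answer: Rational(18793, 546) ≈ 34.419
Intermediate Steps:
Function('J')(Z, r) = Mul(24, Z)
Function('C')(T, K) = Add(K, T)
Function('l')(O) = Add(9, Pow(Add(355, O), -1))
p = Rational(-305, 12) (p = Pow(Mul(24, Pow(-610, -1)), -1) = Pow(Mul(24, Rational(-1, 610)), -1) = Pow(Rational(-12, 305), -1) = Rational(-305, 12) ≈ -25.417)
Add(Function('l')(Function('C')(11, Function('a')(6, -3))), Mul(-1, p)) = Add(Mul(Pow(Add(355, Add(-2, 11)), -1), Add(3196, Mul(9, Add(-2, 11)))), Mul(-1, Rational(-305, 12))) = Add(Mul(Pow(Add(355, 9), -1), Add(3196, Mul(9, 9))), Rational(305, 12)) = Add(Mul(Pow(364, -1), Add(3196, 81)), Rational(305, 12)) = Add(Mul(Rational(1, 364), 3277), Rational(305, 12)) = Add(Rational(3277, 364), Rational(305, 12)) = Rational(18793, 546)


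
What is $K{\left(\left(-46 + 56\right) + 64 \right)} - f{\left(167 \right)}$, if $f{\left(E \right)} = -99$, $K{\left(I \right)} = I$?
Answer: $173$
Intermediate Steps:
$K{\left(\left(-46 + 56\right) + 64 \right)} - f{\left(167 \right)} = \left(\left(-46 + 56\right) + 64\right) - -99 = \left(10 + 64\right) + 99 = 74 + 99 = 173$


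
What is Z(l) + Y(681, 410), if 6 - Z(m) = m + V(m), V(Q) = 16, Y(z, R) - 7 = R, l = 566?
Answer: -159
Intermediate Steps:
Y(z, R) = 7 + R
Z(m) = -10 - m (Z(m) = 6 - (m + 16) = 6 - (16 + m) = 6 + (-16 - m) = -10 - m)
Z(l) + Y(681, 410) = (-10 - 1*566) + (7 + 410) = (-10 - 566) + 417 = -576 + 417 = -159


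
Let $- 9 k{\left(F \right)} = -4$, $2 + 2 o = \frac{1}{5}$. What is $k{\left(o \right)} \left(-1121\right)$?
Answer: $- \frac{4484}{9} \approx -498.22$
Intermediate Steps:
$o = - \frac{9}{10}$ ($o = -1 + \frac{1}{2 \cdot 5} = -1 + \frac{1}{2} \cdot \frac{1}{5} = -1 + \frac{1}{10} = - \frac{9}{10} \approx -0.9$)
$k{\left(F \right)} = \frac{4}{9}$ ($k{\left(F \right)} = \left(- \frac{1}{9}\right) \left(-4\right) = \frac{4}{9}$)
$k{\left(o \right)} \left(-1121\right) = \frac{4}{9} \left(-1121\right) = - \frac{4484}{9}$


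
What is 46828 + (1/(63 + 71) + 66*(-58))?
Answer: 5762001/134 ≈ 43000.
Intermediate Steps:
46828 + (1/(63 + 71) + 66*(-58)) = 46828 + (1/134 - 3828) = 46828 - 512951/134 = 5762001/134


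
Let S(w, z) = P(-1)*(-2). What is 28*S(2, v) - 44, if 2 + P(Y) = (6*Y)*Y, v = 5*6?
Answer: -268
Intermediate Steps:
v = 30
P(Y) = -2 + 6*Y**2 (P(Y) = -2 + (6*Y)*Y = -2 + 6*Y**2)
S(w, z) = -8 (S(w, z) = (-2 + 6*(-1)**2)*(-2) = (-2 + 6*1)*(-2) = (-2 + 6)*(-2) = 4*(-2) = -8)
28*S(2, v) - 44 = 28*(-8) - 44 = -224 - 44 = -268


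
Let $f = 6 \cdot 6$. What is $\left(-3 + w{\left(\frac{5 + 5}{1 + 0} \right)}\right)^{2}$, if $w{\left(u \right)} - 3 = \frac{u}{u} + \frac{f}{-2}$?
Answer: $289$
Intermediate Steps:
$f = 36$
$w{\left(u \right)} = -14$ ($w{\left(u \right)} = 3 + \left(\frac{u}{u} + \frac{36}{-2}\right) = 3 + \left(1 + 36 \left(- \frac{1}{2}\right)\right) = 3 + \left(1 - 18\right) = 3 - 17 = -14$)
$\left(-3 + w{\left(\frac{5 + 5}{1 + 0} \right)}\right)^{2} = \left(-3 - 14\right)^{2} = \left(-17\right)^{2} = 289$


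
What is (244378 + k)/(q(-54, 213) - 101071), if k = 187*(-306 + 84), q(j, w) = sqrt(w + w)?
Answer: -20503667344/10215346615 - 202864*sqrt(426)/10215346615 ≈ -2.0076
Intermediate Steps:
q(j, w) = sqrt(2)*sqrt(w) (q(j, w) = sqrt(2*w) = sqrt(2)*sqrt(w))
k = -41514 (k = 187*(-222) = -41514)
(244378 + k)/(q(-54, 213) - 101071) = (244378 - 41514)/(sqrt(2)*sqrt(213) - 101071) = 202864/(sqrt(426) - 101071) = 202864/(-101071 + sqrt(426))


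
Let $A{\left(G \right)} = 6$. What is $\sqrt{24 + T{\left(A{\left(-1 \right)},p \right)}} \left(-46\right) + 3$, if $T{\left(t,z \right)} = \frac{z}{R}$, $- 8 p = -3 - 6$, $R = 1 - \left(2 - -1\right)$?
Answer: $3 - \frac{115 \sqrt{15}}{2} \approx -219.7$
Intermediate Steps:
$R = -2$ ($R = 1 - \left(2 + 1\right) = 1 - 3 = -2$)
$p = \frac{9}{8}$ ($p = - \frac{-3 - 6}{8} = \left(- \frac{1}{8}\right) \left(-9\right) = \frac{9}{8} \approx 1.125$)
$T{\left(t,z \right)} = - \frac{z}{2}$ ($T{\left(t,z \right)} = \frac{z}{-2} = z \left(- \frac{1}{2}\right) = - \frac{z}{2}$)
$\sqrt{24 + T{\left(A{\left(-1 \right)},p \right)}} \left(-46\right) + 3 = \sqrt{24 - \frac{9}{16}} \left(-46\right) + 3 = \sqrt{\frac{375}{16}} \left(-46\right) + 3 = \frac{5 \sqrt{15}}{4} \left(-46\right) + 3 = - \frac{115 \sqrt{15}}{2} + 3 = 3 - \frac{115 \sqrt{15}}{2}$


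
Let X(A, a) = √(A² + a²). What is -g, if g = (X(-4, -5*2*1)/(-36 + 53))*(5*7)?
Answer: -70*√29/17 ≈ -22.174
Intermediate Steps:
g = 70*√29/17 (g = (√((-4)² + (-5*2*1)²)/(-36 + 53))*(5*7) = (√(16 + (-10*1)²)/17)*35 = (√(16 + (-10)²)*(1/17))*35 = (√(16 + 100)*(1/17))*35 = (√116*(1/17))*35 = ((2*√29)*(1/17))*35 = (2*√29/17)*35 = 70*√29/17 ≈ 22.174)
-g = -70*√29/17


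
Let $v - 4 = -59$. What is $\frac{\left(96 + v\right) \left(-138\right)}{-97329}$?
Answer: $\frac{1886}{32443} \approx 0.058133$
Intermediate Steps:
$v = -55$ ($v = 4 - 59 = -55$)
$\frac{\left(96 + v\right) \left(-138\right)}{-97329} = \frac{\left(96 - 55\right) \left(-138\right)}{-97329} = 41 \left(-138\right) \left(- \frac{1}{97329}\right) = \left(-5658\right) \left(- \frac{1}{97329}\right) = \frac{1886}{32443}$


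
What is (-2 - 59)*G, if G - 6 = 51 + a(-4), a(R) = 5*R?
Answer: -2257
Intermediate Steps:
G = 37 (G = 6 + (51 + 5*(-4)) = 6 + (51 - 20) = 6 + 31 = 37)
(-2 - 59)*G = (-2 - 59)*37 = -61*37 = -2257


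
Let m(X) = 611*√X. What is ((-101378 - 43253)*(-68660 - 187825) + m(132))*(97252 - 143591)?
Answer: -1718976809819865 - 56626258*√33 ≈ -1.7190e+15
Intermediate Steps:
((-101378 - 43253)*(-68660 - 187825) + m(132))*(97252 - 143591) = ((-101378 - 43253)*(-68660 - 187825) + 611*√132)*(97252 - 143591) = (-144631*(-256485) + 611*(2*√33))*(-46339) = (37095682035 + 1222*√33)*(-46339) = -1718976809819865 - 56626258*√33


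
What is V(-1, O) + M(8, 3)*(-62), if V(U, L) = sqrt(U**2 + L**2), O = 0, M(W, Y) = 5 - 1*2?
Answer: -185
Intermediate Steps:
M(W, Y) = 3 (M(W, Y) = 5 - 2 = 3)
V(U, L) = sqrt(L**2 + U**2)
V(-1, O) + M(8, 3)*(-62) = sqrt(0**2 + (-1)**2) + 3*(-62) = sqrt(0 + 1) - 186 = sqrt(1) - 186 = 1 - 186 = -185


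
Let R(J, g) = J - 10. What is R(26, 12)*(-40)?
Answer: -640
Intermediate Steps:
R(J, g) = -10 + J
R(26, 12)*(-40) = (-10 + 26)*(-40) = 16*(-40) = -640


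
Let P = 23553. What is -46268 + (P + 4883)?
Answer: -17832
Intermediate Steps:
-46268 + (P + 4883) = -46268 + (23553 + 4883) = -46268 + 28436 = -17832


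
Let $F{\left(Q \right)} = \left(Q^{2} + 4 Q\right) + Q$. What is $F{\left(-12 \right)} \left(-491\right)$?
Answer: $-41244$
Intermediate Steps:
$F{\left(Q \right)} = Q^{2} + 5 Q$
$F{\left(-12 \right)} \left(-491\right) = - 12 \left(5 - 12\right) \left(-491\right) = \left(-12\right) \left(-7\right) \left(-491\right) = 84 \left(-491\right) = -41244$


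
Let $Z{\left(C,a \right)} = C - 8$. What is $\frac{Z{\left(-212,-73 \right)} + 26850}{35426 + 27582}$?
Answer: $\frac{13315}{31504} \approx 0.42264$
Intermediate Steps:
$Z{\left(C,a \right)} = -8 + C$
$\frac{Z{\left(-212,-73 \right)} + 26850}{35426 + 27582} = \frac{\left(-8 - 212\right) + 26850}{35426 + 27582} = \frac{-220 + 26850}{63008} = 26630 \cdot \frac{1}{63008} = \frac{13315}{31504}$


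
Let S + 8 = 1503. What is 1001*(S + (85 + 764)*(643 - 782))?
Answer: -116632516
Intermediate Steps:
S = 1495 (S = -8 + 1503 = 1495)
1001*(S + (85 + 764)*(643 - 782)) = 1001*(1495 + (85 + 764)*(643 - 782)) = 1001*(1495 + 849*(-139)) = 1001*(1495 - 118011) = 1001*(-116516) = -116632516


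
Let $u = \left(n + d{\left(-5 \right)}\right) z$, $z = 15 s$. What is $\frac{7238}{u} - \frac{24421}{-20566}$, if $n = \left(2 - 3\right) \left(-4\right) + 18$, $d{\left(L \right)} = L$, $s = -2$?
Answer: $- \frac{68200999}{5244330} \approx -13.005$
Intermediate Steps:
$z = -30$ ($z = 15 \left(-2\right) = -30$)
$n = 22$ ($n = \left(-1\right) \left(-4\right) + 18 = 4 + 18 = 22$)
$u = -510$ ($u = \left(22 - 5\right) \left(-30\right) = 17 \left(-30\right) = -510$)
$\frac{7238}{u} - \frac{24421}{-20566} = \frac{7238}{-510} - \frac{24421}{-20566} = 7238 \left(- \frac{1}{510}\right) - - \frac{24421}{20566} = - \frac{3619}{255} + \frac{24421}{20566} = - \frac{68200999}{5244330}$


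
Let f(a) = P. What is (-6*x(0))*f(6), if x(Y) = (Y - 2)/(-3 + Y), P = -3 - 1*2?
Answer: 20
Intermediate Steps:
P = -5 (P = -3 - 2 = -5)
x(Y) = (-2 + Y)/(-3 + Y)
f(a) = -5
(-6*x(0))*f(6) = -6*(-2 + 0)/(-3 + 0)*(-5) = -6*(-2)/(-3)*(-5) = -(-2)*(-2)*(-5) = -6*⅔*(-5) = -4*(-5) = 20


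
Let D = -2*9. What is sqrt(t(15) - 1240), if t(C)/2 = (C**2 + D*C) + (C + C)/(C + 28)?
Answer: I*sqrt(2456590)/43 ≈ 36.45*I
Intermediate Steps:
D = -18
t(C) = -36*C + 2*C**2 + 4*C/(28 + C) (t(C) = 2*((C**2 - 18*C) + (C + C)/(C + 28)) = 2*((C**2 - 18*C) + (2*C)/(28 + C)) = 2*((C**2 - 18*C) + 2*C/(28 + C)) = 2*(C**2 - 18*C + 2*C/(28 + C)) = -36*C + 2*C**2 + 4*C/(28 + C))
sqrt(t(15) - 1240) = sqrt(2*15*(-502 + 15**2 + 10*15)/(28 + 15) - 1240) = sqrt(2*15*(-502 + 225 + 150)/43 - 1240) = sqrt(2*15*(1/43)*(-127) - 1240) = sqrt(-3810/43 - 1240) = sqrt(-57130/43) = I*sqrt(2456590)/43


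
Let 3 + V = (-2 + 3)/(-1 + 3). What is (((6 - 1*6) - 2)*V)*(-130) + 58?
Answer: -592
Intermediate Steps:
V = -5/2 (V = -3 + (-2 + 3)/(-1 + 3) = -3 + 1/2 = -3 + 1*(½) = -3 + ½ = -5/2 ≈ -2.5000)
(((6 - 1*6) - 2)*V)*(-130) + 58 = (((6 - 1*6) - 2)*(-5/2))*(-130) + 58 = (((6 - 6) - 2)*(-5/2))*(-130) + 58 = ((0 - 2)*(-5/2))*(-130) + 58 = -2*(-5/2)*(-130) + 58 = 5*(-130) + 58 = -650 + 58 = -592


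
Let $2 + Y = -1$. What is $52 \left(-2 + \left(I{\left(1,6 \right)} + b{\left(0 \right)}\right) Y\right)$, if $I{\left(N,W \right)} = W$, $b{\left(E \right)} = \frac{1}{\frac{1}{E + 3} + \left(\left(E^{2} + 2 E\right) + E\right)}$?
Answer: $-1508$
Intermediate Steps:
$Y = -3$ ($Y = -2 - 1 = -3$)
$b{\left(E \right)} = \frac{1}{E^{2} + \frac{1}{3 + E} + 3 E}$ ($b{\left(E \right)} = \frac{1}{\frac{1}{3 + E} + \left(E^{2} + 3 E\right)} = \frac{1}{E^{2} + \frac{1}{3 + E} + 3 E}$)
$52 \left(-2 + \left(I{\left(1,6 \right)} + b{\left(0 \right)}\right) Y\right) = 52 \left(-2 + \left(6 + \frac{3 + 0}{1 + 0^{3} + 6 \cdot 0^{2} + 9 \cdot 0}\right) \left(-3\right)\right) = 52 \left(-2 + \left(6 + \frac{1}{1 + 0 + 6 \cdot 0 + 0} \cdot 3\right) \left(-3\right)\right) = 52 \left(-2 + \left(6 + \frac{1}{1 + 0 + 0 + 0} \cdot 3\right) \left(-3\right)\right) = 52 \left(-2 + \left(6 + 1^{-1} \cdot 3\right) \left(-3\right)\right) = 52 \left(-2 + \left(6 + 1 \cdot 3\right) \left(-3\right)\right) = 52 \left(-2 + \left(6 + 3\right) \left(-3\right)\right) = 52 \left(-2 + 9 \left(-3\right)\right) = 52 \left(-2 - 27\right) = 52 \left(-29\right) = -1508$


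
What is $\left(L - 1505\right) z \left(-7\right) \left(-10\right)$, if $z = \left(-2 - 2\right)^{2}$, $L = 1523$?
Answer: $20160$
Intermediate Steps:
$z = 16$ ($z = \left(-4\right)^{2} = 16$)
$\left(L - 1505\right) z \left(-7\right) \left(-10\right) = \left(1523 - 1505\right) 16 \left(-7\right) \left(-10\right) = 18 \left(\left(-112\right) \left(-10\right)\right) = 18 \cdot 1120 = 20160$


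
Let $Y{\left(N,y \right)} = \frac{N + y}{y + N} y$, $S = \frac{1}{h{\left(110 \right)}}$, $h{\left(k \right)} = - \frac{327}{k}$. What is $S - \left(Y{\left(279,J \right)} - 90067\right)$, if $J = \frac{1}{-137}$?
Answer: $\frac{4034896790}{44799} \approx 90067.0$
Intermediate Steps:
$S = - \frac{110}{327}$ ($S = \frac{1}{\left(-327\right) \frac{1}{110}} = \frac{1}{- \frac{327}{110}} = - \frac{110}{327} \approx -0.33639$)
$J = - \frac{1}{137} \approx -0.0072993$
$Y{\left(N,y \right)} = y$ ($Y{\left(N,y \right)} = \frac{N + y}{N + y} y = 1 y = y$)
$S - \left(Y{\left(279,J \right)} - 90067\right) = - \frac{110}{327} - \left(- \frac{1}{137} - 90067\right) = - \frac{110}{327} - - \frac{12339180}{137} = - \frac{110}{327} + \frac{12339180}{137} = \frac{4034896790}{44799}$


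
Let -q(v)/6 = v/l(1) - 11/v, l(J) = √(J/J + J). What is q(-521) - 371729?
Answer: -193670875/521 + 1563*√2 ≈ -3.6952e+5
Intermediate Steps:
l(J) = √(1 + J)
q(v) = 66/v - 3*v*√2 (q(v) = -6*(v/(√(1 + 1)) - 11/v) = -6*(v/(√2) - 11/v) = -6*(v*(√2/2) - 11/v) = -6*(v*√2/2 - 11/v) = -6*(-11/v + v*√2/2) = 66/v - 3*v*√2)
q(-521) - 371729 = (66/(-521) - 3*(-521)*√2) - 371729 = (66*(-1/521) + 1563*√2) - 371729 = (-66/521 + 1563*√2) - 371729 = -193670875/521 + 1563*√2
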